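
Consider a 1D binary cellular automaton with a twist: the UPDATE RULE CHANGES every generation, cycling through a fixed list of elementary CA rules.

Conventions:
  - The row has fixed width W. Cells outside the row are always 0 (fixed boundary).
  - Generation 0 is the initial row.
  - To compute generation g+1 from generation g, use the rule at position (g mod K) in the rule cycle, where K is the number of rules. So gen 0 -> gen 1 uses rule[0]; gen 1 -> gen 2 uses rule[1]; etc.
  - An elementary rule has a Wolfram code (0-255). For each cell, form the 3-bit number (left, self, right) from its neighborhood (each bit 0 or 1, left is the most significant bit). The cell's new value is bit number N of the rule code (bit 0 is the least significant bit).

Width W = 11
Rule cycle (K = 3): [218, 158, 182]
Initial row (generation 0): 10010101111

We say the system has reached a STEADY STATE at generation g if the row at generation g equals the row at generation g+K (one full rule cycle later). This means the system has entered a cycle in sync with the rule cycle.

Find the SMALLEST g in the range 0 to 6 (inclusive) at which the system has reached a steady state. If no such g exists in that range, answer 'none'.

Answer: none

Derivation:
Gen 0: 10010101111
Gen 1 (rule 218): 01100001111
Gen 2 (rule 158): 11010011110
Gen 3 (rule 182): 00111101101
Gen 4 (rule 218): 01111101100
Gen 5 (rule 158): 11111001010
Gen 6 (rule 182): 01110111111
Gen 7 (rule 218): 11110111111
Gen 8 (rule 158): 11100111110
Gen 9 (rule 182): 01011011101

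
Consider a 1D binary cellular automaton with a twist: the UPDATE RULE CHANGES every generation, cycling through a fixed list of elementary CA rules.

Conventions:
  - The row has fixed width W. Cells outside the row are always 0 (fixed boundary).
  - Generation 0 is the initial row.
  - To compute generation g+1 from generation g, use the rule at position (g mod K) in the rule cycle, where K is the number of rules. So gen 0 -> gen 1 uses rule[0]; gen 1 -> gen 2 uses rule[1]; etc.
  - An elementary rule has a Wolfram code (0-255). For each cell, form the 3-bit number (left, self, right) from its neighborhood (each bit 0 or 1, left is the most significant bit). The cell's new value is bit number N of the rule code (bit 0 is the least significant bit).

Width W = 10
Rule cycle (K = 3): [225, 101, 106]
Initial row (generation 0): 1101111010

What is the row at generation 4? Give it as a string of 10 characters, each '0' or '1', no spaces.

Gen 0: 1101111010
Gen 1 (rule 225): 0110111100
Gen 2 (rule 101): 0011000101
Gen 3 (rule 106): 0111001010
Gen 4 (rule 225): 0011000100

Answer: 0011000100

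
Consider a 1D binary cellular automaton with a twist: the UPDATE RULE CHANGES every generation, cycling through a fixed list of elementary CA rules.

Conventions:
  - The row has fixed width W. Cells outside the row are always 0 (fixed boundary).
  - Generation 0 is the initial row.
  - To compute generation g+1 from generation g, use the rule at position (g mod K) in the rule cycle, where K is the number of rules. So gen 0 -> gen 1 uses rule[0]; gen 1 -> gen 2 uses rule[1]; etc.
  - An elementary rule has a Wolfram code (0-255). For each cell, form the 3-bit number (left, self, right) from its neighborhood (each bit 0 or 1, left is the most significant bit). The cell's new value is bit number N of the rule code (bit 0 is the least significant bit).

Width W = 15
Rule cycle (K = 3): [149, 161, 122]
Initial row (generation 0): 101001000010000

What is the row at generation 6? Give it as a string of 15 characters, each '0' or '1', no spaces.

Answer: 011011001100001

Derivation:
Gen 0: 101001000010000
Gen 1 (rule 149): 101101111011111
Gen 2 (rule 161): 010010110101110
Gen 3 (rule 122): 101101111011011
Gen 4 (rule 149): 100000110000000
Gen 5 (rule 161): 001110000111111
Gen 6 (rule 122): 011011001100001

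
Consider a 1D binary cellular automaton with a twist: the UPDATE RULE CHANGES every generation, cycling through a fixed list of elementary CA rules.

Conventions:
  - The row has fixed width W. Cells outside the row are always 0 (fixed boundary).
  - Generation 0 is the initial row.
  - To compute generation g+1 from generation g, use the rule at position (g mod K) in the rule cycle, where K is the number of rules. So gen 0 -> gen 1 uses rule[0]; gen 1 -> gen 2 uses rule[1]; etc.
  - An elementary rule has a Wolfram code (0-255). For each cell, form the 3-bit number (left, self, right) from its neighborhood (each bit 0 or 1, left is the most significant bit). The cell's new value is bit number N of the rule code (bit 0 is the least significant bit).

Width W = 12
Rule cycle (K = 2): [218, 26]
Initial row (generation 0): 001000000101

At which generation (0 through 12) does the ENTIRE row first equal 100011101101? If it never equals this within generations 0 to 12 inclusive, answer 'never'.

Answer: 12

Derivation:
Gen 0: 001000000101
Gen 1 (rule 218): 010100001000
Gen 2 (rule 26): 100010010100
Gen 3 (rule 218): 010101100010
Gen 4 (rule 26): 100001010101
Gen 5 (rule 218): 010010000000
Gen 6 (rule 26): 101101000000
Gen 7 (rule 218): 001100100000
Gen 8 (rule 26): 011011010000
Gen 9 (rule 218): 111011001000
Gen 10 (rule 26): 100010110100
Gen 11 (rule 218): 010100110010
Gen 12 (rule 26): 100011101101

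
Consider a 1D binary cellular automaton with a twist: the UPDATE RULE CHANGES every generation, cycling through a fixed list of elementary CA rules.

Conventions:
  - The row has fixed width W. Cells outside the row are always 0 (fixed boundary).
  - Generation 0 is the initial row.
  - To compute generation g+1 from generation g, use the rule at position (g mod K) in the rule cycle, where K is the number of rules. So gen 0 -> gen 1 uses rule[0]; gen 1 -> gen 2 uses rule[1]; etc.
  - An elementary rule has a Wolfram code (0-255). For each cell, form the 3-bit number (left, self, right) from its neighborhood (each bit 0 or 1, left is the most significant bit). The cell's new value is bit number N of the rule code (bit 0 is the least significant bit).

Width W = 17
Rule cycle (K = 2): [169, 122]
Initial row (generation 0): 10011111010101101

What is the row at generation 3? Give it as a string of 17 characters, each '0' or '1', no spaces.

Answer: 10100010101111010

Derivation:
Gen 0: 10011111010101101
Gen 1 (rule 169): 00011110101011010
Gen 2 (rule 122): 00110011010111101
Gen 3 (rule 169): 10100010101111010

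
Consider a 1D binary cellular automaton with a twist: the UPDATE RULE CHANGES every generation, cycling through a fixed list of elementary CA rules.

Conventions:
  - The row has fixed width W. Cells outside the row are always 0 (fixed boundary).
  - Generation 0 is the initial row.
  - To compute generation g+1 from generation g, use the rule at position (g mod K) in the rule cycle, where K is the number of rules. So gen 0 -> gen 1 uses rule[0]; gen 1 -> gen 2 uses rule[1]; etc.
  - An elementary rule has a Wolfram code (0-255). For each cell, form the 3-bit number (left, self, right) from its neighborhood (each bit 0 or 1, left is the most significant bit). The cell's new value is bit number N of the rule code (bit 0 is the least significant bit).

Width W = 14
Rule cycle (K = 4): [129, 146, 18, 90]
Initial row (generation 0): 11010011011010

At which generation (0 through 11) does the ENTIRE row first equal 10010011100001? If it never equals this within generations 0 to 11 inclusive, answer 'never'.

Gen 0: 11010011011010
Gen 1 (rule 129): 00000000000000
Gen 2 (rule 146): 00000000000000
Gen 3 (rule 18): 00000000000000
Gen 4 (rule 90): 00000000000000
Gen 5 (rule 129): 11111111111111
Gen 6 (rule 146): 01111111111110
Gen 7 (rule 18): 10000000000001
Gen 8 (rule 90): 01000000000010
Gen 9 (rule 129): 00011111111000
Gen 10 (rule 146): 00101111110100
Gen 11 (rule 18): 01000000000010

Answer: never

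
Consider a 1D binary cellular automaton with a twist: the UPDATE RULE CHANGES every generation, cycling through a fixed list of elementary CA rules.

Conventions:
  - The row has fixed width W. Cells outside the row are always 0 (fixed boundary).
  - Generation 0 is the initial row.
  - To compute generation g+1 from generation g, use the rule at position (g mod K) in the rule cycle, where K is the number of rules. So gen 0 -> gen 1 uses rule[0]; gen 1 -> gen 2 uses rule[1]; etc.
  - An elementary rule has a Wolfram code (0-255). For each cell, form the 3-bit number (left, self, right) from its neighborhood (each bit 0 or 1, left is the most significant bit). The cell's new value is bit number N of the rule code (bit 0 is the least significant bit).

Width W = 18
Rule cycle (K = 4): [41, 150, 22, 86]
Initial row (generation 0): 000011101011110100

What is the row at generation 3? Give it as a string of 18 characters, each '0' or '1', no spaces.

Gen 0: 000011101011110100
Gen 1 (rule 41): 111010010110001001
Gen 2 (rule 150): 010011110001011111
Gen 3 (rule 22): 111100001011000000

Answer: 111100001011000000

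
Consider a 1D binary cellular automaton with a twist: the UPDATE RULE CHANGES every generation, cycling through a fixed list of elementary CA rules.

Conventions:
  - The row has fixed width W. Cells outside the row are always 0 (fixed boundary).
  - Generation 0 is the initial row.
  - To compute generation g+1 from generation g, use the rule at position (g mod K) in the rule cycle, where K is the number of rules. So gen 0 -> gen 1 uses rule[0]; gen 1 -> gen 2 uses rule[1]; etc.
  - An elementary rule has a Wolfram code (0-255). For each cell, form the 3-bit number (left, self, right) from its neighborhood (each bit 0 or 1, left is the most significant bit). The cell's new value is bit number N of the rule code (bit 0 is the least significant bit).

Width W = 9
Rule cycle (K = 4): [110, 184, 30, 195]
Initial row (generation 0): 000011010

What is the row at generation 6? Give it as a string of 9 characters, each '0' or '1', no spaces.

Answer: 111110101

Derivation:
Gen 0: 000011010
Gen 1 (rule 110): 000111110
Gen 2 (rule 184): 000111101
Gen 3 (rule 30): 001100001
Gen 4 (rule 195): 110101110
Gen 5 (rule 110): 111111010
Gen 6 (rule 184): 111110101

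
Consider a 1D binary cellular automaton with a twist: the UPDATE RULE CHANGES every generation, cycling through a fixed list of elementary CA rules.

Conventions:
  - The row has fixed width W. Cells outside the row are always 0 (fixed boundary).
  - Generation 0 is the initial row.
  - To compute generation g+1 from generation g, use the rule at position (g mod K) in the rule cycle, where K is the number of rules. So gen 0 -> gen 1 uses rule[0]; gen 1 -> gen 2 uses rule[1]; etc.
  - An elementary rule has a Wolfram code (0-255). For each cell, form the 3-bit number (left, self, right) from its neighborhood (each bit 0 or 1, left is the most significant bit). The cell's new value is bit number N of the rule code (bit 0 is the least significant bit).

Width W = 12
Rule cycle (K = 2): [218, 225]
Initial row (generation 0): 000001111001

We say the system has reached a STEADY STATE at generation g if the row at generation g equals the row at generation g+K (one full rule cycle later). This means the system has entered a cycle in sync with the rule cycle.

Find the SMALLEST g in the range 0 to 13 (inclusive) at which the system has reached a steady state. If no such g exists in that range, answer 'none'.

Gen 0: 000001111001
Gen 1 (rule 218): 000011111110
Gen 2 (rule 225): 111001111110
Gen 3 (rule 218): 111111111111
Gen 4 (rule 225): 011111111111
Gen 5 (rule 218): 111111111111
Gen 6 (rule 225): 011111111111
Gen 7 (rule 218): 111111111111
Gen 8 (rule 225): 011111111111
Gen 9 (rule 218): 111111111111
Gen 10 (rule 225): 011111111111
Gen 11 (rule 218): 111111111111
Gen 12 (rule 225): 011111111111
Gen 13 (rule 218): 111111111111
Gen 14 (rule 225): 011111111111
Gen 15 (rule 218): 111111111111

Answer: 3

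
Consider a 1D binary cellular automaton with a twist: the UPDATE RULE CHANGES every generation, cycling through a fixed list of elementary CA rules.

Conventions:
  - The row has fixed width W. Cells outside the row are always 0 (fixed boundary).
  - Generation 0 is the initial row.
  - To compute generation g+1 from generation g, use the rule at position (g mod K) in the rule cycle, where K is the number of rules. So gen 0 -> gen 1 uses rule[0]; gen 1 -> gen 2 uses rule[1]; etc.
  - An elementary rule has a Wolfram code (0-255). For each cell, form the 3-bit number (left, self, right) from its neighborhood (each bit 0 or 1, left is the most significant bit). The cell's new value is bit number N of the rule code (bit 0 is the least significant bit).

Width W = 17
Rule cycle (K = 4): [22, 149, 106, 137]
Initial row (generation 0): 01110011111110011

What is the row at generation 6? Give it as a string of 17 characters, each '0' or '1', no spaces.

Answer: 11100110101101101

Derivation:
Gen 0: 01110011111110011
Gen 1 (rule 22): 10001100000001100
Gen 2 (rule 149): 11100011111100011
Gen 3 (rule 106): 10100110000100111
Gen 4 (rule 137): 00000100110000110
Gen 5 (rule 22): 00001111001001001
Gen 6 (rule 149): 11100110101101101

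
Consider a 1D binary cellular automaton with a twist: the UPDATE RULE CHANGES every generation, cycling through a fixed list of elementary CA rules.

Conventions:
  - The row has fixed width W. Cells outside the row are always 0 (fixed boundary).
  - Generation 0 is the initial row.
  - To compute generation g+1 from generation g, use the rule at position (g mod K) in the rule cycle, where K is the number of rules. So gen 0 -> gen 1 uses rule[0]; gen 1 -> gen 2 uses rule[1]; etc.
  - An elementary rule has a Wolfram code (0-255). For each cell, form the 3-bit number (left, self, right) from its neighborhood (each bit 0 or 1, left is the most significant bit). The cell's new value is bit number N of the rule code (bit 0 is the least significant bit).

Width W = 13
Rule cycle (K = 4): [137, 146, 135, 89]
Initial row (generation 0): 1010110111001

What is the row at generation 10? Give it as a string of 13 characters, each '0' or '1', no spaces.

Answer: 0000101110110

Derivation:
Gen 0: 1010110111001
Gen 1 (rule 137): 0000100110000
Gen 2 (rule 146): 0001011001000
Gen 3 (rule 135): 1111000011011
Gen 4 (rule 89): 1001111011011
Gen 5 (rule 137): 0001110010010
Gen 6 (rule 146): 0010101101101
Gen 7 (rule 135): 1110100000001
Gen 8 (rule 89): 1010011111100
Gen 9 (rule 137): 0000011111001
Gen 10 (rule 146): 0000101110110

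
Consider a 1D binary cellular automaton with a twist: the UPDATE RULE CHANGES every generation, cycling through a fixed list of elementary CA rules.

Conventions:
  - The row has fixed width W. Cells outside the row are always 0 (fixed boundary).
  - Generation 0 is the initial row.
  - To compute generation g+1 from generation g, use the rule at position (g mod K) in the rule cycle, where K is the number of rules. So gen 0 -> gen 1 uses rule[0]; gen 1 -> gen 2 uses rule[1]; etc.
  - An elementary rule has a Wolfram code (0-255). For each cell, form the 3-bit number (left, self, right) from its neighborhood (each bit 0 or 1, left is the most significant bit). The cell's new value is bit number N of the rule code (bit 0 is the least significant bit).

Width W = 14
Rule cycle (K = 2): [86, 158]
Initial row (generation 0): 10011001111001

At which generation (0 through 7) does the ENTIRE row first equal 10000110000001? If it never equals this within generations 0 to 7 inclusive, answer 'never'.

Answer: never

Derivation:
Gen 0: 10011001111001
Gen 1 (rule 86): 11101110001111
Gen 2 (rule 158): 11001101011110
Gen 3 (rule 86): 01110101000011
Gen 4 (rule 158): 11100101100110
Gen 5 (rule 86): 00111100111011
Gen 6 (rule 158): 01111011110010
Gen 7 (rule 86): 10001000011111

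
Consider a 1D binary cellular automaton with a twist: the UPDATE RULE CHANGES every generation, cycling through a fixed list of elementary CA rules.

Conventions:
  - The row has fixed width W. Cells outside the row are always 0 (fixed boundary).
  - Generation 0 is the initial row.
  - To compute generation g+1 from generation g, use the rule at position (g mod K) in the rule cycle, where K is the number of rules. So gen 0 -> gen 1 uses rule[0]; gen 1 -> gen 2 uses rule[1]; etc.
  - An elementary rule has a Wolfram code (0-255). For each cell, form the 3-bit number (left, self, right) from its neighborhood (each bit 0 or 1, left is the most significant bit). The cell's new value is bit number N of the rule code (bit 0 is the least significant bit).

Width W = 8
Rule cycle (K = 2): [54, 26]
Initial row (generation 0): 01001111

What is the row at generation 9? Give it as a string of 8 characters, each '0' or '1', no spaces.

Gen 0: 01001111
Gen 1 (rule 54): 11110000
Gen 2 (rule 26): 10001000
Gen 3 (rule 54): 11011100
Gen 4 (rule 26): 10010010
Gen 5 (rule 54): 11111111
Gen 6 (rule 26): 10000000
Gen 7 (rule 54): 11000000
Gen 8 (rule 26): 10100000
Gen 9 (rule 54): 11110000

Answer: 11110000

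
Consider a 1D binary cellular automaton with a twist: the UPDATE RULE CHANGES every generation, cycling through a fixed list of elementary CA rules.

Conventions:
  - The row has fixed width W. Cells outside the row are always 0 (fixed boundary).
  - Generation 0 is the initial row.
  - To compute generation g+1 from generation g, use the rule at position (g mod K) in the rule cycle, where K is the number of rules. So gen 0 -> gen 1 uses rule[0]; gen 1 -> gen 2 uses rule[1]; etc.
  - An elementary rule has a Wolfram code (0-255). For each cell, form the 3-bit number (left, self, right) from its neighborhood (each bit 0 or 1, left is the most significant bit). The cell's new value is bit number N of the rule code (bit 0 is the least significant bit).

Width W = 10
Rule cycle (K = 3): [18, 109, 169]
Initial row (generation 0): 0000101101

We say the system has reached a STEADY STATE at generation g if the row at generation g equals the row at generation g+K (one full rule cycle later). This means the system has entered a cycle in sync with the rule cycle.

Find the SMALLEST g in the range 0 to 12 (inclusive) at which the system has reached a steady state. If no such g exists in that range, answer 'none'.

Gen 0: 0000101101
Gen 1 (rule 18): 0001000000
Gen 2 (rule 109): 1101011111
Gen 3 (rule 169): 1010111110
Gen 4 (rule 18): 0000000001
Gen 5 (rule 109): 1111111101
Gen 6 (rule 169): 1111111010
Gen 7 (rule 18): 0000000001
Gen 8 (rule 109): 1111111101
Gen 9 (rule 169): 1111111010
Gen 10 (rule 18): 0000000001
Gen 11 (rule 109): 1111111101
Gen 12 (rule 169): 1111111010
Gen 13 (rule 18): 0000000001
Gen 14 (rule 109): 1111111101
Gen 15 (rule 169): 1111111010

Answer: 4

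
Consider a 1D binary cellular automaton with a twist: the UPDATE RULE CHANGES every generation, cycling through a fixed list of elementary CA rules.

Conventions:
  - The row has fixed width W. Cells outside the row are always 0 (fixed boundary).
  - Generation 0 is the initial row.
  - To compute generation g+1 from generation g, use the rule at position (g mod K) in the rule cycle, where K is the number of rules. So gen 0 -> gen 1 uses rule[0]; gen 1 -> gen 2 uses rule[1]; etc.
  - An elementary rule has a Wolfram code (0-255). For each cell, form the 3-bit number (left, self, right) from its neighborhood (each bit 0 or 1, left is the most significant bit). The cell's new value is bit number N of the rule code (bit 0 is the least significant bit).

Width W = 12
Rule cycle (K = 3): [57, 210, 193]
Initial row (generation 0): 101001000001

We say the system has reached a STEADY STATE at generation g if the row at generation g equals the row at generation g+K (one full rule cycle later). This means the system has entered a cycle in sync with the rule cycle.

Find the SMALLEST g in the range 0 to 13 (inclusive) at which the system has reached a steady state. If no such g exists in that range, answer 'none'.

Gen 0: 101001000001
Gen 1 (rule 57): 010100111100
Gen 2 (rule 210): 100011011110
Gen 3 (rule 193): 001001001110
Gen 4 (rule 57): 100100101001
Gen 5 (rule 210): 011011000110
Gen 6 (rule 193): 001001010010
Gen 7 (rule 57): 100100101001
Gen 8 (rule 210): 011011000110
Gen 9 (rule 193): 001001010010
Gen 10 (rule 57): 100100101001
Gen 11 (rule 210): 011011000110
Gen 12 (rule 193): 001001010010
Gen 13 (rule 57): 100100101001
Gen 14 (rule 210): 011011000110
Gen 15 (rule 193): 001001010010
Gen 16 (rule 57): 100100101001

Answer: 4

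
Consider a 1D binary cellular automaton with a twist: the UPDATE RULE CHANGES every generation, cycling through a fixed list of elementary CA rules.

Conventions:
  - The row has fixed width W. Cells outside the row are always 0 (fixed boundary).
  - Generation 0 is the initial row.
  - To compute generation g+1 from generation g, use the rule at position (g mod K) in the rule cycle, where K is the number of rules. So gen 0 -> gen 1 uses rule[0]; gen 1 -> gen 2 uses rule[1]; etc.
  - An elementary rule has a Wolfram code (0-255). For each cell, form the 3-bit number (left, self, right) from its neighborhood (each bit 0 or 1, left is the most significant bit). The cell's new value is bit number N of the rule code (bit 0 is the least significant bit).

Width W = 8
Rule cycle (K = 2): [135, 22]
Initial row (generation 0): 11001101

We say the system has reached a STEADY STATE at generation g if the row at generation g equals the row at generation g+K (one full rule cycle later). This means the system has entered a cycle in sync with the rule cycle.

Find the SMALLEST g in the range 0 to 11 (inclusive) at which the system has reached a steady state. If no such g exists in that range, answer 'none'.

Answer: 11

Derivation:
Gen 0: 11001101
Gen 1 (rule 135): 00010001
Gen 2 (rule 22): 00111011
Gen 3 (rule 135): 11010000
Gen 4 (rule 22): 00011000
Gen 5 (rule 135): 11100011
Gen 6 (rule 22): 00010100
Gen 7 (rule 135): 11110101
Gen 8 (rule 22): 00000101
Gen 9 (rule 135): 11111101
Gen 10 (rule 22): 00000001
Gen 11 (rule 135): 11111111
Gen 12 (rule 22): 00000000
Gen 13 (rule 135): 11111111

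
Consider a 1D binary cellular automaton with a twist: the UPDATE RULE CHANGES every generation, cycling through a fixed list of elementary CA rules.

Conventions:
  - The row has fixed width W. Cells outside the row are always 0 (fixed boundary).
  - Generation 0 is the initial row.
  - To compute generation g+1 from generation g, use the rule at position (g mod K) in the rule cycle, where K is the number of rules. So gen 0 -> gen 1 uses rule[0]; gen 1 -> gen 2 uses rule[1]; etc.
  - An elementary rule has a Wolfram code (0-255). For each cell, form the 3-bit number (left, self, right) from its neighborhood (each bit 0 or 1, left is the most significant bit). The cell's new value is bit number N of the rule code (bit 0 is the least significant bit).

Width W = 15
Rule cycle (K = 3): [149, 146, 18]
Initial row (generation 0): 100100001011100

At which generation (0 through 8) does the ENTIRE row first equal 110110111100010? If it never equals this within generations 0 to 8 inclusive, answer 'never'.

Answer: never

Derivation:
Gen 0: 100100001011100
Gen 1 (rule 149): 110111101001011
Gen 2 (rule 146): 000011000110000
Gen 3 (rule 18): 000100101001000
Gen 4 (rule 149): 110110101101111
Gen 5 (rule 146): 000000000000110
Gen 6 (rule 18): 000000000001001
Gen 7 (rule 149): 111111111101101
Gen 8 (rule 146): 011111111000000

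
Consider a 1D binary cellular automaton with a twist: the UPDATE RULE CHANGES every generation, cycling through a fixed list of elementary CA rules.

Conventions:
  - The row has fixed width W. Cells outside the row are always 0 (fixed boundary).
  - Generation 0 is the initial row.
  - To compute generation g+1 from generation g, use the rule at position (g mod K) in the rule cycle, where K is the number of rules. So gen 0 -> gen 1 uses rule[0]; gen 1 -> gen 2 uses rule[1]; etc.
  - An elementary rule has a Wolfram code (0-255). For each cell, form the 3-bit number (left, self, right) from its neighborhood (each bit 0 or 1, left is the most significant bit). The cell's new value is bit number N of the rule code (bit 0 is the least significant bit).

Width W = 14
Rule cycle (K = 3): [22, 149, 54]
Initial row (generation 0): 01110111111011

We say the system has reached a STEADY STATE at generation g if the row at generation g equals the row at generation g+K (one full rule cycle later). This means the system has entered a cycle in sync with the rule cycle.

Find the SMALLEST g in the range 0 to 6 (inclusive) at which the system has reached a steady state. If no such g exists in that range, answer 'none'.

Answer: 2

Derivation:
Gen 0: 01110111111011
Gen 1 (rule 22): 10000000000000
Gen 2 (rule 149): 11111111111111
Gen 3 (rule 54): 00000000000000
Gen 4 (rule 22): 00000000000000
Gen 5 (rule 149): 11111111111111
Gen 6 (rule 54): 00000000000000
Gen 7 (rule 22): 00000000000000
Gen 8 (rule 149): 11111111111111
Gen 9 (rule 54): 00000000000000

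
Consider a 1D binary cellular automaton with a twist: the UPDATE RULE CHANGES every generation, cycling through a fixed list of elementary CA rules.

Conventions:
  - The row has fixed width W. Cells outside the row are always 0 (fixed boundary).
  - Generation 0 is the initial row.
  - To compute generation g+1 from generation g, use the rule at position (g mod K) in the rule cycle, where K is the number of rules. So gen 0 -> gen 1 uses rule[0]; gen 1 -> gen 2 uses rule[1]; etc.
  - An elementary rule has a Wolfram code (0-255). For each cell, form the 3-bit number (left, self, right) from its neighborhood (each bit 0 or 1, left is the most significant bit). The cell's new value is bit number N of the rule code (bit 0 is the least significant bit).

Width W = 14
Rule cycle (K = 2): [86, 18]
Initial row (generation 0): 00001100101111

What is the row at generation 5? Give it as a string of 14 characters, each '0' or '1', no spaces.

Gen 0: 00001100101111
Gen 1 (rule 86): 00010111100001
Gen 2 (rule 18): 00100000010010
Gen 3 (rule 86): 01110000111111
Gen 4 (rule 18): 10001001000000
Gen 5 (rule 86): 11011111100000

Answer: 11011111100000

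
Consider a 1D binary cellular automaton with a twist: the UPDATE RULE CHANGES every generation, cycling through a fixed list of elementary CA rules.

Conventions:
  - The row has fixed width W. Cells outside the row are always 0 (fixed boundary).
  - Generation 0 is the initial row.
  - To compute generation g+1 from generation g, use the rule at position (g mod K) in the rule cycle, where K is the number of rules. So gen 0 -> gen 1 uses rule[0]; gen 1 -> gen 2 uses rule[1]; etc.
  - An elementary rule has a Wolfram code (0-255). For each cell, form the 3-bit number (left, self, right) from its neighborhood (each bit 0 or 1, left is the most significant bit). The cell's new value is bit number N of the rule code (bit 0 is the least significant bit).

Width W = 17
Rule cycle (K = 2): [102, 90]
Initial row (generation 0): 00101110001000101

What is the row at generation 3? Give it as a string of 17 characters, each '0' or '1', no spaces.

Answer: 01100110000001011

Derivation:
Gen 0: 00101110001000101
Gen 1 (rule 102): 01110010011001111
Gen 2 (rule 90): 11011101111111001
Gen 3 (rule 102): 01100110000001011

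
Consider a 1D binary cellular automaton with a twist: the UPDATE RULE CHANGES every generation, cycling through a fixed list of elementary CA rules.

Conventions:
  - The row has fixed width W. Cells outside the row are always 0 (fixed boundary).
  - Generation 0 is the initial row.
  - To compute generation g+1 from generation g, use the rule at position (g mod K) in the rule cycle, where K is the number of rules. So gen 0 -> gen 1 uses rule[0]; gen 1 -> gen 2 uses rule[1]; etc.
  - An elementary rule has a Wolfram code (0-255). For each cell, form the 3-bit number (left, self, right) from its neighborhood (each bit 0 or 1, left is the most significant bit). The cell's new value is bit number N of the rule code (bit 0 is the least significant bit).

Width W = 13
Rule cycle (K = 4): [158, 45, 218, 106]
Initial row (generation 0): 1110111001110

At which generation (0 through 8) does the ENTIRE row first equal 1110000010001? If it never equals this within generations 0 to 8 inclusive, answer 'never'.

Gen 0: 1110111001110
Gen 1 (rule 158): 1100110111101
Gen 2 (rule 45): 1000101100011
Gen 3 (rule 218): 0101001110111
Gen 4 (rule 106): 1010011011101
Gen 5 (rule 158): 1011110011001
Gen 6 (rule 45): 1110000010001
Gen 7 (rule 218): 1111000101010
Gen 8 (rule 106): 1001001010100

Answer: 6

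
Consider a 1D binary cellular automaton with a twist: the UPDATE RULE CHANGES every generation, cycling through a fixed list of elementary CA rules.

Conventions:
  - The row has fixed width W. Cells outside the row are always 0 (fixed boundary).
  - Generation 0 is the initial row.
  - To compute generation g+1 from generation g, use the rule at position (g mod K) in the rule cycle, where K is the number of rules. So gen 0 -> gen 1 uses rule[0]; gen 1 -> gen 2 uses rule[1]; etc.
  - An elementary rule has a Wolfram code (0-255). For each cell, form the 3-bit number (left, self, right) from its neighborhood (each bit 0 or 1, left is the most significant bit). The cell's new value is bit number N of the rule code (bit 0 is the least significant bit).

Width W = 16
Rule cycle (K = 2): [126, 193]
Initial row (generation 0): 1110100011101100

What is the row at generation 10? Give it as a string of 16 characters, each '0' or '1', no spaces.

Gen 0: 1110100011101100
Gen 1 (rule 126): 1011110110111110
Gen 2 (rule 193): 0001110010011110
Gen 3 (rule 126): 0011011111110011
Gen 4 (rule 193): 1001001111110001
Gen 5 (rule 126): 1111111000011011
Gen 6 (rule 193): 0111111011001001
Gen 7 (rule 126): 1100001111111111
Gen 8 (rule 193): 0101100111111111
Gen 9 (rule 126): 1111111100000001
Gen 10 (rule 193): 0111111101111100

Answer: 0111111101111100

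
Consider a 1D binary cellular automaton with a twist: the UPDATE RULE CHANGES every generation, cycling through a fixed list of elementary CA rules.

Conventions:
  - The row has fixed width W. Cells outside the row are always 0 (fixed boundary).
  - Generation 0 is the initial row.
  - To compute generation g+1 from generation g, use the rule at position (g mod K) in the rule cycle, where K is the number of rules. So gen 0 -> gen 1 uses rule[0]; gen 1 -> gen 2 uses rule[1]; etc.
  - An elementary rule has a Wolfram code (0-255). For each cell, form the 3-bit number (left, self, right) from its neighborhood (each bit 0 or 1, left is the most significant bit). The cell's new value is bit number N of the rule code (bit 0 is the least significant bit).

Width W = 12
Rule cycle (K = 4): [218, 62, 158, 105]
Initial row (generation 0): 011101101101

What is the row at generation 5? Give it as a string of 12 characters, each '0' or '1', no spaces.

Answer: 111111000111

Derivation:
Gen 0: 011101101101
Gen 1 (rule 218): 111101101100
Gen 2 (rule 62): 100011011010
Gen 3 (rule 158): 110110010011
Gen 4 (rule 105): 111110000011
Gen 5 (rule 218): 111111000111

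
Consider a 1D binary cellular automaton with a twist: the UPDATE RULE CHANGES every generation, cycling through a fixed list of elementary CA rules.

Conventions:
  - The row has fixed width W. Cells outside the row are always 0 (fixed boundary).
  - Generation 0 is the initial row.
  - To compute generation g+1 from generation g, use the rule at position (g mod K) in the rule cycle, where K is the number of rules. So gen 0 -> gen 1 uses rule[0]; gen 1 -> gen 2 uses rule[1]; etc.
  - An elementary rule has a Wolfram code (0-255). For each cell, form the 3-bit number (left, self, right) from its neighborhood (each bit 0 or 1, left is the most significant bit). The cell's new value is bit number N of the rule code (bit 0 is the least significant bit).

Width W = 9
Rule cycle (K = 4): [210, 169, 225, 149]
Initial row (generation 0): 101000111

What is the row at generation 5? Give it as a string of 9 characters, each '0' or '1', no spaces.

Gen 0: 101000111
Gen 1 (rule 210): 000101011
Gen 2 (rule 169): 110010110
Gen 3 (rule 225): 010001010
Gen 4 (rule 149): 011101011
Gen 5 (rule 210): 101100001

Answer: 101100001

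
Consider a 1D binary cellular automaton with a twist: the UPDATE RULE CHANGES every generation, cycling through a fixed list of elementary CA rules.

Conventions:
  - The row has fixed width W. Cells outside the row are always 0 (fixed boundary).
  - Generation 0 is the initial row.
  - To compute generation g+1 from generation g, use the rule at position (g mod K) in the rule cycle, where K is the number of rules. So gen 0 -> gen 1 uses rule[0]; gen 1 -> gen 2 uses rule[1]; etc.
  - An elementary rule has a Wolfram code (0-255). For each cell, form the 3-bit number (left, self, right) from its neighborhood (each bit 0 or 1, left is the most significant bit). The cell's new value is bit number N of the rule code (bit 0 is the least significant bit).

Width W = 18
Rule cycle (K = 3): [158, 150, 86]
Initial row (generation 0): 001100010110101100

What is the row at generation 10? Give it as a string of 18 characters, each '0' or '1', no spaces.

Gen 0: 001100010110101100
Gen 1 (rule 158): 011010110100101010
Gen 2 (rule 150): 100010000111101011
Gen 3 (rule 86): 110111001000101001
Gen 4 (rule 158): 100110111101101111
Gen 5 (rule 150): 111000011000000110
Gen 6 (rule 86): 001100101100001011
Gen 7 (rule 158): 011011101010011010
Gen 8 (rule 150): 100001001011100011
Gen 9 (rule 86): 110011111000110101
Gen 10 (rule 158): 101111110101100101

Answer: 101111110101100101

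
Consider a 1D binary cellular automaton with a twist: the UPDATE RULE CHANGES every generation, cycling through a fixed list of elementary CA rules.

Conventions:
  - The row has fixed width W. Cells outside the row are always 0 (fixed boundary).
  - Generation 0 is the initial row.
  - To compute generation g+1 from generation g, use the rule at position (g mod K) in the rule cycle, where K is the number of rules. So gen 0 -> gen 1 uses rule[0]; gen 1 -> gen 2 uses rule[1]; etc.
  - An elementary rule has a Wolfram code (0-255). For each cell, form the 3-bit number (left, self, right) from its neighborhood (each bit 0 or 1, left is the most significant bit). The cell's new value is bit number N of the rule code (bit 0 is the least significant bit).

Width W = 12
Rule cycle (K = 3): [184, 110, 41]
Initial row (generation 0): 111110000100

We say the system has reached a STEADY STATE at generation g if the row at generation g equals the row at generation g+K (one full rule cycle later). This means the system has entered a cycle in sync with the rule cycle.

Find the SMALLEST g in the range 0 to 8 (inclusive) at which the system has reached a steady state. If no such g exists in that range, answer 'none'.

Gen 0: 111110000100
Gen 1 (rule 184): 111101000010
Gen 2 (rule 110): 100111000110
Gen 3 (rule 41): 000100010100
Gen 4 (rule 184): 000010001010
Gen 5 (rule 110): 000110011110
Gen 6 (rule 41): 110100010000
Gen 7 (rule 184): 101010001000
Gen 8 (rule 110): 111110011000
Gen 9 (rule 41): 100000010011
Gen 10 (rule 184): 010000001010
Gen 11 (rule 110): 110000011110

Answer: none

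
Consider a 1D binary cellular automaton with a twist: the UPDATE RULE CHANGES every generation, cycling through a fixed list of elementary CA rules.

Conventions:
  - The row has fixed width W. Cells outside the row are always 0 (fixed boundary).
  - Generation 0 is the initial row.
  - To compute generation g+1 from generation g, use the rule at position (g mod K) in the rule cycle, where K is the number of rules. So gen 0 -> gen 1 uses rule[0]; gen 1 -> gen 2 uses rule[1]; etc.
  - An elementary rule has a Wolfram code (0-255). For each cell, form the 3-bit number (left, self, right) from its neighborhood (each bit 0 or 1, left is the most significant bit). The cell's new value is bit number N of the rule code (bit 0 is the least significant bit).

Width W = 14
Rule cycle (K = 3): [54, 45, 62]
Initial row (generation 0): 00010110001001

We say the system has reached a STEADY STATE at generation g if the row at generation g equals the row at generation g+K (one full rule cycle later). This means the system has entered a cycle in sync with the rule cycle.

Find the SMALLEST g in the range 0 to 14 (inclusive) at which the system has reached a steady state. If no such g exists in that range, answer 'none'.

Answer: none

Derivation:
Gen 0: 00010110001001
Gen 1 (rule 54): 00111001011111
Gen 2 (rule 45): 10100001110000
Gen 3 (rule 62): 11110011001000
Gen 4 (rule 54): 00001100111100
Gen 5 (rule 45): 11101000100001
Gen 6 (rule 62): 10011101110011
Gen 7 (rule 54): 11100010001100
Gen 8 (rule 45): 10001010101001
Gen 9 (rule 62): 11011111111111
Gen 10 (rule 54): 00100000000000
Gen 11 (rule 45): 10101111111111
Gen 12 (rule 62): 11111000000000
Gen 13 (rule 54): 00000100000000
Gen 14 (rule 45): 11110101111111
Gen 15 (rule 62): 10001111000000
Gen 16 (rule 54): 11010000100000
Gen 17 (rule 45): 10110110101111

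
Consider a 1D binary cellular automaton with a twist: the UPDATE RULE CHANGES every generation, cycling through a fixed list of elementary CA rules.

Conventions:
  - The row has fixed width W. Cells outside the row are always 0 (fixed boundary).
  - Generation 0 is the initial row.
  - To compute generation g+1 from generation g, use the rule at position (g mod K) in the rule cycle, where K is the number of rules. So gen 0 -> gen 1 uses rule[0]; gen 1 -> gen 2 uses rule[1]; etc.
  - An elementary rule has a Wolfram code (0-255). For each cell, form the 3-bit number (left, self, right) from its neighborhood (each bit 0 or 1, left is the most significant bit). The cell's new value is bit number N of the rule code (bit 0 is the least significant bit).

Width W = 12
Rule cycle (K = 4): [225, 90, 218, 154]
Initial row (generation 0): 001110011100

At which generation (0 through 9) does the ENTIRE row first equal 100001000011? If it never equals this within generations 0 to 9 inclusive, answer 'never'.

Gen 0: 001110011100
Gen 1 (rule 225): 100110001101
Gen 2 (rule 90): 011111011100
Gen 3 (rule 218): 111111011110
Gen 4 (rule 154): 111110011101
Gen 5 (rule 225): 011110001110
Gen 6 (rule 90): 110011011011
Gen 7 (rule 218): 111111011011
Gen 8 (rule 154): 111110010010
Gen 9 (rule 225): 011110000000

Answer: never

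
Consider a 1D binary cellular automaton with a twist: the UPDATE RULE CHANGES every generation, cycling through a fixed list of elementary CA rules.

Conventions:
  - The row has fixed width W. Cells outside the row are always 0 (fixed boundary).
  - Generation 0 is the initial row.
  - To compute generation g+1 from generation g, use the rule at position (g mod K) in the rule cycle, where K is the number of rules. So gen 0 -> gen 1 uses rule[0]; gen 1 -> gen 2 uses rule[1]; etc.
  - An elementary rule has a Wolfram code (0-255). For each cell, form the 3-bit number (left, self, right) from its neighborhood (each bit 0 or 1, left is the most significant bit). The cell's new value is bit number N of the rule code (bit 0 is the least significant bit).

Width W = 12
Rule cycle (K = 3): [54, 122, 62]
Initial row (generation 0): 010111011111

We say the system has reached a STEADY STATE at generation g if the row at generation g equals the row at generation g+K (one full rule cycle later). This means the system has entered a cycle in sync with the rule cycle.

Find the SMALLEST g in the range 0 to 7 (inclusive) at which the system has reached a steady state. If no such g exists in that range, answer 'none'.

Answer: none

Derivation:
Gen 0: 010111011111
Gen 1 (rule 54): 111000100000
Gen 2 (rule 122): 101101010000
Gen 3 (rule 62): 111011111000
Gen 4 (rule 54): 000100000100
Gen 5 (rule 122): 001010001010
Gen 6 (rule 62): 011111011111
Gen 7 (rule 54): 100000100000
Gen 8 (rule 122): 010001010000
Gen 9 (rule 62): 111011111000
Gen 10 (rule 54): 000100000100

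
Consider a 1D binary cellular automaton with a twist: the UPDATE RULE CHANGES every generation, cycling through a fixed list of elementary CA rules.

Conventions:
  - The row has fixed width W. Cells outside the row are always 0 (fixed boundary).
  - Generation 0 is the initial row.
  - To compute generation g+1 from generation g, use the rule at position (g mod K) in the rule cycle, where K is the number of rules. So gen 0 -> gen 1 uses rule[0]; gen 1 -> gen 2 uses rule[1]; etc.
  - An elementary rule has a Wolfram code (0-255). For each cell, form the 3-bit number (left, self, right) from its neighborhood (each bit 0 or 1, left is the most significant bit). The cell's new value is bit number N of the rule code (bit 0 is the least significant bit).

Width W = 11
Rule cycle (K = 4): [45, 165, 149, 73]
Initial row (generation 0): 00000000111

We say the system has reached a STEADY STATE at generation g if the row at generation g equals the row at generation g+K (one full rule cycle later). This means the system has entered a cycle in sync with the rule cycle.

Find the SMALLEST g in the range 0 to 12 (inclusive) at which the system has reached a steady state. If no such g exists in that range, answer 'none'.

Gen 0: 00000000111
Gen 1 (rule 45): 11111110100
Gen 2 (rule 165): 01111101101
Gen 3 (rule 149): 00111000001
Gen 4 (rule 73): 10101011100
Gen 5 (rule 45): 11111110001
Gen 6 (rule 165): 01111100101
Gen 7 (rule 149): 00111010101
Gen 8 (rule 73): 10101000000
Gen 9 (rule 45): 11111011111
Gen 10 (rule 165): 01110101110
Gen 11 (rule 149): 00100100101
Gen 12 (rule 73): 10000000000
Gen 13 (rule 45): 10111111111
Gen 14 (rule 165): 11011111110
Gen 15 (rule 149): 00001111101
Gen 16 (rule 73): 11101000100

Answer: none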